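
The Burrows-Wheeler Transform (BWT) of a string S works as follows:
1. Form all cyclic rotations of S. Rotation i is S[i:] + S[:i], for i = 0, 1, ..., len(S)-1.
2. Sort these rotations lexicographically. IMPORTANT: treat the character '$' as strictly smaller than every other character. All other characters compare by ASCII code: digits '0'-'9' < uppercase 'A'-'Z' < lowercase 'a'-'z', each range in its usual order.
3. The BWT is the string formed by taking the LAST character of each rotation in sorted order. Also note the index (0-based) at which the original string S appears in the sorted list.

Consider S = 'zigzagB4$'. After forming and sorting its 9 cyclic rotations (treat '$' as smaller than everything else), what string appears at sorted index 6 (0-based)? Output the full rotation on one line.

Answer: igzagB4$z

Derivation:
All 9 rotations (rotation i = S[i:]+S[:i]):
  rot[0] = zigzagB4$
  rot[1] = igzagB4$z
  rot[2] = gzagB4$zi
  rot[3] = zagB4$zig
  rot[4] = agB4$zigz
  rot[5] = gB4$zigza
  rot[6] = B4$zigzag
  rot[7] = 4$zigzagB
  rot[8] = $zigzagB4
Sorted (with $ < everything):
  sorted[0] = $zigzagB4
  sorted[1] = 4$zigzagB
  sorted[2] = B4$zigzag
  sorted[3] = agB4$zigz
  sorted[4] = gB4$zigza
  sorted[5] = gzagB4$zi
  sorted[6] = igzagB4$z
  sorted[7] = zagB4$zig
  sorted[8] = zigzagB4$
sorted[6] = igzagB4$z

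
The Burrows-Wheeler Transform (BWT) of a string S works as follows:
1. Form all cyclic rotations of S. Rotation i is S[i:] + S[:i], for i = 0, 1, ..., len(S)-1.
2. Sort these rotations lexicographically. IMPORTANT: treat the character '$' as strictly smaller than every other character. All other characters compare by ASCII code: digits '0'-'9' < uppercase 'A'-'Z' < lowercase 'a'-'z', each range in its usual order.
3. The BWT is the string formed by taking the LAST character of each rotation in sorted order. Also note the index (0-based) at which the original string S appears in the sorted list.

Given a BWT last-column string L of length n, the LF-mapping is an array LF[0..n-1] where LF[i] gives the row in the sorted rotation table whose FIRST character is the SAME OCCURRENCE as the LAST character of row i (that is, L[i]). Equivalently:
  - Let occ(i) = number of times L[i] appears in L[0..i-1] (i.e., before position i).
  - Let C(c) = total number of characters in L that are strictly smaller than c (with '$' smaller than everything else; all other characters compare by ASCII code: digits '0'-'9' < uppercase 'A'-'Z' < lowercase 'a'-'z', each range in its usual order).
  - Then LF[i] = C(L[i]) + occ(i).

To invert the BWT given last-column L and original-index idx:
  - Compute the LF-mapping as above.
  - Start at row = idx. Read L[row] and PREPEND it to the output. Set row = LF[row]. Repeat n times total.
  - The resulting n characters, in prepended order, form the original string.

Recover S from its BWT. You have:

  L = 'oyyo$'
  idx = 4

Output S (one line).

Answer: yoyo$

Derivation:
LF mapping: 1 3 4 2 0
Walk LF starting at row 4, prepending L[row]:
  step 1: row=4, L[4]='$', prepend. Next row=LF[4]=0
  step 2: row=0, L[0]='o', prepend. Next row=LF[0]=1
  step 3: row=1, L[1]='y', prepend. Next row=LF[1]=3
  step 4: row=3, L[3]='o', prepend. Next row=LF[3]=2
  step 5: row=2, L[2]='y', prepend. Next row=LF[2]=4
Reversed output: yoyo$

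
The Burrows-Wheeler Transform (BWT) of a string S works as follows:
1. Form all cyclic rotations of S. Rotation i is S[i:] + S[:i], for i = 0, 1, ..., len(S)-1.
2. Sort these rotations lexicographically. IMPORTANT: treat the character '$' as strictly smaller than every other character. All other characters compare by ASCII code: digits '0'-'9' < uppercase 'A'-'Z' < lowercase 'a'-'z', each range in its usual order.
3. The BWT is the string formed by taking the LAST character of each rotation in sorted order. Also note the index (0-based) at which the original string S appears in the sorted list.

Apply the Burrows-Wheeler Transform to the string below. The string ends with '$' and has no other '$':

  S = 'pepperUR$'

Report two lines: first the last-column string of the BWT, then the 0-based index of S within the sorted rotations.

Answer: RUrpp$pee
5

Derivation:
All 9 rotations (rotation i = S[i:]+S[:i]):
  rot[0] = pepperUR$
  rot[1] = epperUR$p
  rot[2] = pperUR$pe
  rot[3] = perUR$pep
  rot[4] = erUR$pepp
  rot[5] = rUR$peppe
  rot[6] = UR$pepper
  rot[7] = R$pepperU
  rot[8] = $pepperUR
Sorted (with $ < everything):
  sorted[0] = $pepperUR  (last char: 'R')
  sorted[1] = R$pepperU  (last char: 'U')
  sorted[2] = UR$pepper  (last char: 'r')
  sorted[3] = epperUR$p  (last char: 'p')
  sorted[4] = erUR$pepp  (last char: 'p')
  sorted[5] = pepperUR$  (last char: '$')
  sorted[6] = perUR$pep  (last char: 'p')
  sorted[7] = pperUR$pe  (last char: 'e')
  sorted[8] = rUR$peppe  (last char: 'e')
Last column: RUrpp$pee
Original string S is at sorted index 5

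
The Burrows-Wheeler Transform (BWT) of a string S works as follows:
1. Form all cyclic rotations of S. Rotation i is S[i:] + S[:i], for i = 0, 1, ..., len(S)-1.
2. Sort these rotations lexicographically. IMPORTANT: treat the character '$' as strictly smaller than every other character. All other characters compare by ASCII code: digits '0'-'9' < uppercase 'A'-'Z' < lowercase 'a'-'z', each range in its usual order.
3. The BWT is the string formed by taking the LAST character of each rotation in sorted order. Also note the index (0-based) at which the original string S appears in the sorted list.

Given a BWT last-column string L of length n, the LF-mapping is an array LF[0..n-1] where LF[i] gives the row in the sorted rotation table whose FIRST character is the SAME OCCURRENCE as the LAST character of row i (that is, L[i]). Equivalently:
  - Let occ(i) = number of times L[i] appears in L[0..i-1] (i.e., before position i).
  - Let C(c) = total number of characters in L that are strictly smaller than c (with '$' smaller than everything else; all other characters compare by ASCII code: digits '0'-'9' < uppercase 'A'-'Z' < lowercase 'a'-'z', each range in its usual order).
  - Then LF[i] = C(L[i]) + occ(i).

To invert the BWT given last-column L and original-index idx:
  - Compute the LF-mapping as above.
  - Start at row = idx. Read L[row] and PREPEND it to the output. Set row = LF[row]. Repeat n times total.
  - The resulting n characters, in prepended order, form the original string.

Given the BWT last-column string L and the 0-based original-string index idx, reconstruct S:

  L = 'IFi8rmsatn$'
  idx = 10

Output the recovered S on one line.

Answer: transmiF8I$

Derivation:
LF mapping: 3 2 5 1 8 6 9 4 10 7 0
Walk LF starting at row 10, prepending L[row]:
  step 1: row=10, L[10]='$', prepend. Next row=LF[10]=0
  step 2: row=0, L[0]='I', prepend. Next row=LF[0]=3
  step 3: row=3, L[3]='8', prepend. Next row=LF[3]=1
  step 4: row=1, L[1]='F', prepend. Next row=LF[1]=2
  step 5: row=2, L[2]='i', prepend. Next row=LF[2]=5
  step 6: row=5, L[5]='m', prepend. Next row=LF[5]=6
  step 7: row=6, L[6]='s', prepend. Next row=LF[6]=9
  step 8: row=9, L[9]='n', prepend. Next row=LF[9]=7
  step 9: row=7, L[7]='a', prepend. Next row=LF[7]=4
  step 10: row=4, L[4]='r', prepend. Next row=LF[4]=8
  step 11: row=8, L[8]='t', prepend. Next row=LF[8]=10
Reversed output: transmiF8I$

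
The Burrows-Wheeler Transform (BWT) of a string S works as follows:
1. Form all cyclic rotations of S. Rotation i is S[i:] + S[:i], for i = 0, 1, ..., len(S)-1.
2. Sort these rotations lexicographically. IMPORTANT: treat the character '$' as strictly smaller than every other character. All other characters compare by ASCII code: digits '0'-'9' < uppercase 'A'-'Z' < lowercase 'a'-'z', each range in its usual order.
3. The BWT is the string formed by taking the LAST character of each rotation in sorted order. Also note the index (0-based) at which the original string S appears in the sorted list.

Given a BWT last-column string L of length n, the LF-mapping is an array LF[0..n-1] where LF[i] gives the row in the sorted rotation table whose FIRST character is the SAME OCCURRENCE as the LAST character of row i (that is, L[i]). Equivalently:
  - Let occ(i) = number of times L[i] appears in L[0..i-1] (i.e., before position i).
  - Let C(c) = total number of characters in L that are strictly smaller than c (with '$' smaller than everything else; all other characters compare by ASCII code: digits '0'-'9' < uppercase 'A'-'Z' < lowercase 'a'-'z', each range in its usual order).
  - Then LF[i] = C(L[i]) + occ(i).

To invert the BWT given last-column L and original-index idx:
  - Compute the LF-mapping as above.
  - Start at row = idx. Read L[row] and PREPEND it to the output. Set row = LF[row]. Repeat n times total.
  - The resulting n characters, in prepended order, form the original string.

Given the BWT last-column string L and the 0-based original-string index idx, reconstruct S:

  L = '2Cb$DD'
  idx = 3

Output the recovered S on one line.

LF mapping: 1 2 5 0 3 4
Walk LF starting at row 3, prepending L[row]:
  step 1: row=3, L[3]='$', prepend. Next row=LF[3]=0
  step 2: row=0, L[0]='2', prepend. Next row=LF[0]=1
  step 3: row=1, L[1]='C', prepend. Next row=LF[1]=2
  step 4: row=2, L[2]='b', prepend. Next row=LF[2]=5
  step 5: row=5, L[5]='D', prepend. Next row=LF[5]=4
  step 6: row=4, L[4]='D', prepend. Next row=LF[4]=3
Reversed output: DDbC2$

Answer: DDbC2$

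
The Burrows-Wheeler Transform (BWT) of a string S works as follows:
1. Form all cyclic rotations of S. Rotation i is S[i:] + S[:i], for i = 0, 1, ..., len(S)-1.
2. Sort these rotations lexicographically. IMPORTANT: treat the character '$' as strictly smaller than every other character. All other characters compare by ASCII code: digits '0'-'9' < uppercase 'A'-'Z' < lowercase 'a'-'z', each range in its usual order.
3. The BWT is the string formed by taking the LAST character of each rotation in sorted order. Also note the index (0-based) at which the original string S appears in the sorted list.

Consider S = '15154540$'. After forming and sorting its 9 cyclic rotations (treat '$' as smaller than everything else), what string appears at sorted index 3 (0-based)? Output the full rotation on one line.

Answer: 154540$15

Derivation:
All 9 rotations (rotation i = S[i:]+S[:i]):
  rot[0] = 15154540$
  rot[1] = 5154540$1
  rot[2] = 154540$15
  rot[3] = 54540$151
  rot[4] = 4540$1515
  rot[5] = 540$15154
  rot[6] = 40$151545
  rot[7] = 0$1515454
  rot[8] = $15154540
Sorted (with $ < everything):
  sorted[0] = $15154540
  sorted[1] = 0$1515454
  sorted[2] = 15154540$
  sorted[3] = 154540$15
  sorted[4] = 40$151545
  sorted[5] = 4540$1515
  sorted[6] = 5154540$1
  sorted[7] = 540$15154
  sorted[8] = 54540$151
sorted[3] = 154540$15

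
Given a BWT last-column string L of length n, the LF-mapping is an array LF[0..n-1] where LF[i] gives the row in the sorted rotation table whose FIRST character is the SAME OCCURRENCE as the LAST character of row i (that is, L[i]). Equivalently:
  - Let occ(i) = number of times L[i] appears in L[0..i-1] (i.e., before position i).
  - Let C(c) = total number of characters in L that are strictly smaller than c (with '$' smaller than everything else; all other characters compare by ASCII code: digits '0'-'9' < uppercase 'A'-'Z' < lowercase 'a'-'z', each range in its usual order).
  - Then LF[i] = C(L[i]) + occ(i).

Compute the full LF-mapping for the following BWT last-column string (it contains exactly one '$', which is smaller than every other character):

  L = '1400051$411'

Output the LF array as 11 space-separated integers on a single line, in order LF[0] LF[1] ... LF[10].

Char counts: '$':1, '0':3, '1':4, '4':2, '5':1
C (first-col start): C('$')=0, C('0')=1, C('1')=4, C('4')=8, C('5')=10
L[0]='1': occ=0, LF[0]=C('1')+0=4+0=4
L[1]='4': occ=0, LF[1]=C('4')+0=8+0=8
L[2]='0': occ=0, LF[2]=C('0')+0=1+0=1
L[3]='0': occ=1, LF[3]=C('0')+1=1+1=2
L[4]='0': occ=2, LF[4]=C('0')+2=1+2=3
L[5]='5': occ=0, LF[5]=C('5')+0=10+0=10
L[6]='1': occ=1, LF[6]=C('1')+1=4+1=5
L[7]='$': occ=0, LF[7]=C('$')+0=0+0=0
L[8]='4': occ=1, LF[8]=C('4')+1=8+1=9
L[9]='1': occ=2, LF[9]=C('1')+2=4+2=6
L[10]='1': occ=3, LF[10]=C('1')+3=4+3=7

Answer: 4 8 1 2 3 10 5 0 9 6 7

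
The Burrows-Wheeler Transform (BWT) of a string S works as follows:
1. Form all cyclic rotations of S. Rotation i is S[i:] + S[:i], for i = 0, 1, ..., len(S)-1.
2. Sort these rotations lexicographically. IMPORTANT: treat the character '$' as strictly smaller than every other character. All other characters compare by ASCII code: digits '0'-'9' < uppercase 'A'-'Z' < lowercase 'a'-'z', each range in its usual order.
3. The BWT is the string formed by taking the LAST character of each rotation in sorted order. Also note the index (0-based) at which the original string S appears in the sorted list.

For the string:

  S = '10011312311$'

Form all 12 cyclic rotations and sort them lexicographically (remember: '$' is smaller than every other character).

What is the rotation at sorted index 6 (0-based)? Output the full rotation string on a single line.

All 12 rotations (rotation i = S[i:]+S[:i]):
  rot[0] = 10011312311$
  rot[1] = 0011312311$1
  rot[2] = 011312311$10
  rot[3] = 11312311$100
  rot[4] = 1312311$1001
  rot[5] = 312311$10011
  rot[6] = 12311$100113
  rot[7] = 2311$1001131
  rot[8] = 311$10011312
  rot[9] = 11$100113123
  rot[10] = 1$1001131231
  rot[11] = $10011312311
Sorted (with $ < everything):
  sorted[0] = $10011312311
  sorted[1] = 0011312311$1
  sorted[2] = 011312311$10
  sorted[3] = 1$1001131231
  sorted[4] = 10011312311$
  sorted[5] = 11$100113123
  sorted[6] = 11312311$100
  sorted[7] = 12311$100113
  sorted[8] = 1312311$1001
  sorted[9] = 2311$1001131
  sorted[10] = 311$10011312
  sorted[11] = 312311$10011
sorted[6] = 11312311$100

Answer: 11312311$100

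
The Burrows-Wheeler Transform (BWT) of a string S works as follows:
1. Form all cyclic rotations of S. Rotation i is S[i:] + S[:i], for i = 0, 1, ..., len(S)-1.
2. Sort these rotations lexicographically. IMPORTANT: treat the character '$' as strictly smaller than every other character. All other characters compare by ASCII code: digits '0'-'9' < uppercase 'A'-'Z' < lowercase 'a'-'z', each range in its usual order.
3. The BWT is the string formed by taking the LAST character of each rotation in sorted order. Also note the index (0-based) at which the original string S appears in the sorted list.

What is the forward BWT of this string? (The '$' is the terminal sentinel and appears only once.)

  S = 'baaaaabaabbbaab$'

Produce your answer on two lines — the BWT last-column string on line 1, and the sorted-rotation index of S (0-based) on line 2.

All 16 rotations (rotation i = S[i:]+S[:i]):
  rot[0] = baaaaabaabbbaab$
  rot[1] = aaaaabaabbbaab$b
  rot[2] = aaaabaabbbaab$ba
  rot[3] = aaabaabbbaab$baa
  rot[4] = aabaabbbaab$baaa
  rot[5] = abaabbbaab$baaaa
  rot[6] = baabbbaab$baaaaa
  rot[7] = aabbbaab$baaaaab
  rot[8] = abbbaab$baaaaaba
  rot[9] = bbbaab$baaaaabaa
  rot[10] = bbaab$baaaaabaab
  rot[11] = baab$baaaaabaabb
  rot[12] = aab$baaaaabaabbb
  rot[13] = ab$baaaaabaabbba
  rot[14] = b$baaaaabaabbbaa
  rot[15] = $baaaaabaabbbaab
Sorted (with $ < everything):
  sorted[0] = $baaaaabaabbbaab  (last char: 'b')
  sorted[1] = aaaaabaabbbaab$b  (last char: 'b')
  sorted[2] = aaaabaabbbaab$ba  (last char: 'a')
  sorted[3] = aaabaabbbaab$baa  (last char: 'a')
  sorted[4] = aab$baaaaabaabbb  (last char: 'b')
  sorted[5] = aabaabbbaab$baaa  (last char: 'a')
  sorted[6] = aabbbaab$baaaaab  (last char: 'b')
  sorted[7] = ab$baaaaabaabbba  (last char: 'a')
  sorted[8] = abaabbbaab$baaaa  (last char: 'a')
  sorted[9] = abbbaab$baaaaaba  (last char: 'a')
  sorted[10] = b$baaaaabaabbbaa  (last char: 'a')
  sorted[11] = baaaaabaabbbaab$  (last char: '$')
  sorted[12] = baab$baaaaabaabb  (last char: 'b')
  sorted[13] = baabbbaab$baaaaa  (last char: 'a')
  sorted[14] = bbaab$baaaaabaab  (last char: 'b')
  sorted[15] = bbbaab$baaaaabaa  (last char: 'a')
Last column: bbaababaaaa$baba
Original string S is at sorted index 11

Answer: bbaababaaaa$baba
11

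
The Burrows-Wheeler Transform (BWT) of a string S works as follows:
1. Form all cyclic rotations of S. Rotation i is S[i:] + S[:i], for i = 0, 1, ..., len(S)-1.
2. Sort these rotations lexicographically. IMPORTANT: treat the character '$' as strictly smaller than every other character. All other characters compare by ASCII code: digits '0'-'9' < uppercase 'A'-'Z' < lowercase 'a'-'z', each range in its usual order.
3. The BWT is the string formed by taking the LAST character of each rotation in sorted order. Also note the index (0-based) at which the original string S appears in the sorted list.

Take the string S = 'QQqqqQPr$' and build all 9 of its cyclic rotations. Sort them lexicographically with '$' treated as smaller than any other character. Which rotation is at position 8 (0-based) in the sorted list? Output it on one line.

All 9 rotations (rotation i = S[i:]+S[:i]):
  rot[0] = QQqqqQPr$
  rot[1] = QqqqQPr$Q
  rot[2] = qqqQPr$QQ
  rot[3] = qqQPr$QQq
  rot[4] = qQPr$QQqq
  rot[5] = QPr$QQqqq
  rot[6] = Pr$QQqqqQ
  rot[7] = r$QQqqqQP
  rot[8] = $QQqqqQPr
Sorted (with $ < everything):
  sorted[0] = $QQqqqQPr
  sorted[1] = Pr$QQqqqQ
  sorted[2] = QPr$QQqqq
  sorted[3] = QQqqqQPr$
  sorted[4] = QqqqQPr$Q
  sorted[5] = qQPr$QQqq
  sorted[6] = qqQPr$QQq
  sorted[7] = qqqQPr$QQ
  sorted[8] = r$QQqqqQP
sorted[8] = r$QQqqqQP

Answer: r$QQqqqQP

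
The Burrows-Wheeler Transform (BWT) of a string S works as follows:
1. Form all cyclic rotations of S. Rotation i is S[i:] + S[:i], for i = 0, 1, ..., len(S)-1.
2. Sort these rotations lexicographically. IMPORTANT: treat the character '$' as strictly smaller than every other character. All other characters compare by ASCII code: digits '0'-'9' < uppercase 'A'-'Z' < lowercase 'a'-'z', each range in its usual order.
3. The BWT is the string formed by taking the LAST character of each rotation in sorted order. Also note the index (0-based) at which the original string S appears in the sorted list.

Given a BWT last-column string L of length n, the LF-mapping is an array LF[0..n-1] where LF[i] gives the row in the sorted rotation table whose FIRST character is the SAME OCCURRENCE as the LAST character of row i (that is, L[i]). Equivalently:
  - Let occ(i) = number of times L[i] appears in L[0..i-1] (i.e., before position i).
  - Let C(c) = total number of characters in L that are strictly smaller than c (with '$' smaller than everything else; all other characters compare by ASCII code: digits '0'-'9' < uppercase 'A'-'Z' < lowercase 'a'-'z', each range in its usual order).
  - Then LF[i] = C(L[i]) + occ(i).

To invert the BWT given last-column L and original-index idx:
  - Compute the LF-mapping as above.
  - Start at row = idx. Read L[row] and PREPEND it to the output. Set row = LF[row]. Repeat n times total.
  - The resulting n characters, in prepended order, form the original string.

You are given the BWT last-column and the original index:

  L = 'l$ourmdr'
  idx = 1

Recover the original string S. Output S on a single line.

Answer: drumrol$

Derivation:
LF mapping: 2 0 4 7 5 3 1 6
Walk LF starting at row 1, prepending L[row]:
  step 1: row=1, L[1]='$', prepend. Next row=LF[1]=0
  step 2: row=0, L[0]='l', prepend. Next row=LF[0]=2
  step 3: row=2, L[2]='o', prepend. Next row=LF[2]=4
  step 4: row=4, L[4]='r', prepend. Next row=LF[4]=5
  step 5: row=5, L[5]='m', prepend. Next row=LF[5]=3
  step 6: row=3, L[3]='u', prepend. Next row=LF[3]=7
  step 7: row=7, L[7]='r', prepend. Next row=LF[7]=6
  step 8: row=6, L[6]='d', prepend. Next row=LF[6]=1
Reversed output: drumrol$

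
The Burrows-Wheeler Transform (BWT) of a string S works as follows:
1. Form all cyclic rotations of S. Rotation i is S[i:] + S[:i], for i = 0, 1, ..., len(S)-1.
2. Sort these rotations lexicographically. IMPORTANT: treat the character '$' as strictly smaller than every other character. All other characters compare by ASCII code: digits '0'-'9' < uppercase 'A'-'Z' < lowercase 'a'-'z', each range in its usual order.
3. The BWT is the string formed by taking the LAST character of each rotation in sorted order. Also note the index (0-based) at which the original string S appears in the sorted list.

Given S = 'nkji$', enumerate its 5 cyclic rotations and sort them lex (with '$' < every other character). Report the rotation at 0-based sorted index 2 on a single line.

All 5 rotations (rotation i = S[i:]+S[:i]):
  rot[0] = nkji$
  rot[1] = kji$n
  rot[2] = ji$nk
  rot[3] = i$nkj
  rot[4] = $nkji
Sorted (with $ < everything):
  sorted[0] = $nkji
  sorted[1] = i$nkj
  sorted[2] = ji$nk
  sorted[3] = kji$n
  sorted[4] = nkji$
sorted[2] = ji$nk

Answer: ji$nk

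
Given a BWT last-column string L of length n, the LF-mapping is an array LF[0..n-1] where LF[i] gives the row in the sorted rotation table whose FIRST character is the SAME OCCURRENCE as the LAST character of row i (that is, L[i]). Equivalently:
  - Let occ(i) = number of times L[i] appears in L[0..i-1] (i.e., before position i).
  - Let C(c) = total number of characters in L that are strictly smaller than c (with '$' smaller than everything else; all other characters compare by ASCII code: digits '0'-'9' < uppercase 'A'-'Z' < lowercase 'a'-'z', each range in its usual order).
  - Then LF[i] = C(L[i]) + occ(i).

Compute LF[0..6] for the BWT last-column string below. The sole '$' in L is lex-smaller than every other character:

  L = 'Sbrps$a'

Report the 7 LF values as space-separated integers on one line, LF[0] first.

Char counts: '$':1, 'S':1, 'a':1, 'b':1, 'p':1, 'r':1, 's':1
C (first-col start): C('$')=0, C('S')=1, C('a')=2, C('b')=3, C('p')=4, C('r')=5, C('s')=6
L[0]='S': occ=0, LF[0]=C('S')+0=1+0=1
L[1]='b': occ=0, LF[1]=C('b')+0=3+0=3
L[2]='r': occ=0, LF[2]=C('r')+0=5+0=5
L[3]='p': occ=0, LF[3]=C('p')+0=4+0=4
L[4]='s': occ=0, LF[4]=C('s')+0=6+0=6
L[5]='$': occ=0, LF[5]=C('$')+0=0+0=0
L[6]='a': occ=0, LF[6]=C('a')+0=2+0=2

Answer: 1 3 5 4 6 0 2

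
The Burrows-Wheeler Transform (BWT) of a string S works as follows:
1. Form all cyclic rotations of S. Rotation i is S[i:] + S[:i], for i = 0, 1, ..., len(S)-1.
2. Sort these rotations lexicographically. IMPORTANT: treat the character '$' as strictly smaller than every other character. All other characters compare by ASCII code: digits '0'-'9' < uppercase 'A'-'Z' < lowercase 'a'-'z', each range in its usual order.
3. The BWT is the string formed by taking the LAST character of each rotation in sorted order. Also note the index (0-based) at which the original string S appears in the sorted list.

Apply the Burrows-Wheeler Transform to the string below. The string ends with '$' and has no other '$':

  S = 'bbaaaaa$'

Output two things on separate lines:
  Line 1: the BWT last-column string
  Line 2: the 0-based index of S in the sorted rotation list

Answer: aaaaabb$
7

Derivation:
All 8 rotations (rotation i = S[i:]+S[:i]):
  rot[0] = bbaaaaa$
  rot[1] = baaaaa$b
  rot[2] = aaaaa$bb
  rot[3] = aaaa$bba
  rot[4] = aaa$bbaa
  rot[5] = aa$bbaaa
  rot[6] = a$bbaaaa
  rot[7] = $bbaaaaa
Sorted (with $ < everything):
  sorted[0] = $bbaaaaa  (last char: 'a')
  sorted[1] = a$bbaaaa  (last char: 'a')
  sorted[2] = aa$bbaaa  (last char: 'a')
  sorted[3] = aaa$bbaa  (last char: 'a')
  sorted[4] = aaaa$bba  (last char: 'a')
  sorted[5] = aaaaa$bb  (last char: 'b')
  sorted[6] = baaaaa$b  (last char: 'b')
  sorted[7] = bbaaaaa$  (last char: '$')
Last column: aaaaabb$
Original string S is at sorted index 7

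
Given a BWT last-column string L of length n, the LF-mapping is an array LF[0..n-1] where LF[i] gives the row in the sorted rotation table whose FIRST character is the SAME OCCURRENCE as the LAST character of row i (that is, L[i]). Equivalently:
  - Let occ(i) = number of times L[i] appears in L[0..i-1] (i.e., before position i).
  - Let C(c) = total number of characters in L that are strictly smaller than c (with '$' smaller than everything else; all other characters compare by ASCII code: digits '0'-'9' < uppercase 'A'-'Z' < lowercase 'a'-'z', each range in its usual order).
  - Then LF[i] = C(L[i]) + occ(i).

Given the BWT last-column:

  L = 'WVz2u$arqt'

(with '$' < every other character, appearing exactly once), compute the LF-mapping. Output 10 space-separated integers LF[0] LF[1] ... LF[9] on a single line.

Answer: 3 2 9 1 8 0 4 6 5 7

Derivation:
Char counts: '$':1, '2':1, 'V':1, 'W':1, 'a':1, 'q':1, 'r':1, 't':1, 'u':1, 'z':1
C (first-col start): C('$')=0, C('2')=1, C('V')=2, C('W')=3, C('a')=4, C('q')=5, C('r')=6, C('t')=7, C('u')=8, C('z')=9
L[0]='W': occ=0, LF[0]=C('W')+0=3+0=3
L[1]='V': occ=0, LF[1]=C('V')+0=2+0=2
L[2]='z': occ=0, LF[2]=C('z')+0=9+0=9
L[3]='2': occ=0, LF[3]=C('2')+0=1+0=1
L[4]='u': occ=0, LF[4]=C('u')+0=8+0=8
L[5]='$': occ=0, LF[5]=C('$')+0=0+0=0
L[6]='a': occ=0, LF[6]=C('a')+0=4+0=4
L[7]='r': occ=0, LF[7]=C('r')+0=6+0=6
L[8]='q': occ=0, LF[8]=C('q')+0=5+0=5
L[9]='t': occ=0, LF[9]=C('t')+0=7+0=7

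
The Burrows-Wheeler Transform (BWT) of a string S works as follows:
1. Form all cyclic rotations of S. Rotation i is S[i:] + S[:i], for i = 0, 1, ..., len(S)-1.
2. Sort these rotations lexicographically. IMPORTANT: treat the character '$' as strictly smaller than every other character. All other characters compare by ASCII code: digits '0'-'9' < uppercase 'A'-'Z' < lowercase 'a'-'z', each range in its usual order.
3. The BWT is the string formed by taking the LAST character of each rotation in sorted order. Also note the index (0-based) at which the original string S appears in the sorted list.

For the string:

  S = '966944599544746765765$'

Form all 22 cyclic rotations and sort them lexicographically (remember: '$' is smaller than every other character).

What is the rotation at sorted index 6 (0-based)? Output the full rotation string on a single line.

Answer: 5$96694459954474676576

Derivation:
All 22 rotations (rotation i = S[i:]+S[:i]):
  rot[0] = 966944599544746765765$
  rot[1] = 66944599544746765765$9
  rot[2] = 6944599544746765765$96
  rot[3] = 944599544746765765$966
  rot[4] = 44599544746765765$9669
  rot[5] = 4599544746765765$96694
  rot[6] = 599544746765765$966944
  rot[7] = 99544746765765$9669445
  rot[8] = 9544746765765$96694459
  rot[9] = 544746765765$966944599
  rot[10] = 44746765765$9669445995
  rot[11] = 4746765765$96694459954
  rot[12] = 746765765$966944599544
  rot[13] = 46765765$9669445995447
  rot[14] = 6765765$96694459954474
  rot[15] = 765765$966944599544746
  rot[16] = 65765$9669445995447467
  rot[17] = 5765$96694459954474676
  rot[18] = 765$966944599544746765
  rot[19] = 65$9669445995447467657
  rot[20] = 5$96694459954474676576
  rot[21] = $966944599544746765765
Sorted (with $ < everything):
  sorted[0] = $966944599544746765765
  sorted[1] = 44599544746765765$9669
  sorted[2] = 44746765765$9669445995
  sorted[3] = 4599544746765765$96694
  sorted[4] = 46765765$9669445995447
  sorted[5] = 4746765765$96694459954
  sorted[6] = 5$96694459954474676576
  sorted[7] = 544746765765$966944599
  sorted[8] = 5765$96694459954474676
  sorted[9] = 599544746765765$966944
  sorted[10] = 65$9669445995447467657
  sorted[11] = 65765$9669445995447467
  sorted[12] = 66944599544746765765$9
  sorted[13] = 6765765$96694459954474
  sorted[14] = 6944599544746765765$96
  sorted[15] = 746765765$966944599544
  sorted[16] = 765$966944599544746765
  sorted[17] = 765765$966944599544746
  sorted[18] = 944599544746765765$966
  sorted[19] = 9544746765765$96694459
  sorted[20] = 966944599544746765765$
  sorted[21] = 99544746765765$9669445
sorted[6] = 5$96694459954474676576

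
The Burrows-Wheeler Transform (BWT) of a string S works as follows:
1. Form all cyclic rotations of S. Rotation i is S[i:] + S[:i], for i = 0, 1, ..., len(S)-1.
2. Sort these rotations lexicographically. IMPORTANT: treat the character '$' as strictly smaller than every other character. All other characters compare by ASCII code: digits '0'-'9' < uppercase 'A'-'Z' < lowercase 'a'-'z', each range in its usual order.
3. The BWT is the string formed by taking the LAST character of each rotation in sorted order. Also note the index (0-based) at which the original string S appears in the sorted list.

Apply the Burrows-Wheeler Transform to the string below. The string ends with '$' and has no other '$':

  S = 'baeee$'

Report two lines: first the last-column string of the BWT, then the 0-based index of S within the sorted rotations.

All 6 rotations (rotation i = S[i:]+S[:i]):
  rot[0] = baeee$
  rot[1] = aeee$b
  rot[2] = eee$ba
  rot[3] = ee$bae
  rot[4] = e$baee
  rot[5] = $baeee
Sorted (with $ < everything):
  sorted[0] = $baeee  (last char: 'e')
  sorted[1] = aeee$b  (last char: 'b')
  sorted[2] = baeee$  (last char: '$')
  sorted[3] = e$baee  (last char: 'e')
  sorted[4] = ee$bae  (last char: 'e')
  sorted[5] = eee$ba  (last char: 'a')
Last column: eb$eea
Original string S is at sorted index 2

Answer: eb$eea
2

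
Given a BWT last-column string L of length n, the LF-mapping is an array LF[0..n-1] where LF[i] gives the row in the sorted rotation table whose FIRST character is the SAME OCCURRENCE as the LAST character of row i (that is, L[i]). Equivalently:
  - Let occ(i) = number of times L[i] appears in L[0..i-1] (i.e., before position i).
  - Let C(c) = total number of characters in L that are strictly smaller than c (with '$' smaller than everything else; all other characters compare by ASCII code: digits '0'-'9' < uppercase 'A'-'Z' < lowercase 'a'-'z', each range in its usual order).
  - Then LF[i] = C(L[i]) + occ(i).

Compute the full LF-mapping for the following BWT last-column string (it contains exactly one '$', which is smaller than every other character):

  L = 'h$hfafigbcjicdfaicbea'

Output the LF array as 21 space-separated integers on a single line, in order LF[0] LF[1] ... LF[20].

Char counts: '$':1, 'a':3, 'b':2, 'c':3, 'd':1, 'e':1, 'f':3, 'g':1, 'h':2, 'i':3, 'j':1
C (first-col start): C('$')=0, C('a')=1, C('b')=4, C('c')=6, C('d')=9, C('e')=10, C('f')=11, C('g')=14, C('h')=15, C('i')=17, C('j')=20
L[0]='h': occ=0, LF[0]=C('h')+0=15+0=15
L[1]='$': occ=0, LF[1]=C('$')+0=0+0=0
L[2]='h': occ=1, LF[2]=C('h')+1=15+1=16
L[3]='f': occ=0, LF[3]=C('f')+0=11+0=11
L[4]='a': occ=0, LF[4]=C('a')+0=1+0=1
L[5]='f': occ=1, LF[5]=C('f')+1=11+1=12
L[6]='i': occ=0, LF[6]=C('i')+0=17+0=17
L[7]='g': occ=0, LF[7]=C('g')+0=14+0=14
L[8]='b': occ=0, LF[8]=C('b')+0=4+0=4
L[9]='c': occ=0, LF[9]=C('c')+0=6+0=6
L[10]='j': occ=0, LF[10]=C('j')+0=20+0=20
L[11]='i': occ=1, LF[11]=C('i')+1=17+1=18
L[12]='c': occ=1, LF[12]=C('c')+1=6+1=7
L[13]='d': occ=0, LF[13]=C('d')+0=9+0=9
L[14]='f': occ=2, LF[14]=C('f')+2=11+2=13
L[15]='a': occ=1, LF[15]=C('a')+1=1+1=2
L[16]='i': occ=2, LF[16]=C('i')+2=17+2=19
L[17]='c': occ=2, LF[17]=C('c')+2=6+2=8
L[18]='b': occ=1, LF[18]=C('b')+1=4+1=5
L[19]='e': occ=0, LF[19]=C('e')+0=10+0=10
L[20]='a': occ=2, LF[20]=C('a')+2=1+2=3

Answer: 15 0 16 11 1 12 17 14 4 6 20 18 7 9 13 2 19 8 5 10 3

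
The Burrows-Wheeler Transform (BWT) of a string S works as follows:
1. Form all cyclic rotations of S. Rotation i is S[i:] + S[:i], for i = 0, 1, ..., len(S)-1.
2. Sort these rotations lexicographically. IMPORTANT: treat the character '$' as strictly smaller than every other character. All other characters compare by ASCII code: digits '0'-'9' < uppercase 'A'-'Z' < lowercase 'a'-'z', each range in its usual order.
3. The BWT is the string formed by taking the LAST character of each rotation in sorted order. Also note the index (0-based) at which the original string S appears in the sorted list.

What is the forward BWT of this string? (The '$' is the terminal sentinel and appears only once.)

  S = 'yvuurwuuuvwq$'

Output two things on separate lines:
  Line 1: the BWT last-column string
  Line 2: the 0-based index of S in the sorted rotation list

Answer: qwuuvwuuyuvr$
12

Derivation:
All 13 rotations (rotation i = S[i:]+S[:i]):
  rot[0] = yvuurwuuuvwq$
  rot[1] = vuurwuuuvwq$y
  rot[2] = uurwuuuvwq$yv
  rot[3] = urwuuuvwq$yvu
  rot[4] = rwuuuvwq$yvuu
  rot[5] = wuuuvwq$yvuur
  rot[6] = uuuvwq$yvuurw
  rot[7] = uuvwq$yvuurwu
  rot[8] = uvwq$yvuurwuu
  rot[9] = vwq$yvuurwuuu
  rot[10] = wq$yvuurwuuuv
  rot[11] = q$yvuurwuuuvw
  rot[12] = $yvuurwuuuvwq
Sorted (with $ < everything):
  sorted[0] = $yvuurwuuuvwq  (last char: 'q')
  sorted[1] = q$yvuurwuuuvw  (last char: 'w')
  sorted[2] = rwuuuvwq$yvuu  (last char: 'u')
  sorted[3] = urwuuuvwq$yvu  (last char: 'u')
  sorted[4] = uurwuuuvwq$yv  (last char: 'v')
  sorted[5] = uuuvwq$yvuurw  (last char: 'w')
  sorted[6] = uuvwq$yvuurwu  (last char: 'u')
  sorted[7] = uvwq$yvuurwuu  (last char: 'u')
  sorted[8] = vuurwuuuvwq$y  (last char: 'y')
  sorted[9] = vwq$yvuurwuuu  (last char: 'u')
  sorted[10] = wq$yvuurwuuuv  (last char: 'v')
  sorted[11] = wuuuvwq$yvuur  (last char: 'r')
  sorted[12] = yvuurwuuuvwq$  (last char: '$')
Last column: qwuuvwuuyuvr$
Original string S is at sorted index 12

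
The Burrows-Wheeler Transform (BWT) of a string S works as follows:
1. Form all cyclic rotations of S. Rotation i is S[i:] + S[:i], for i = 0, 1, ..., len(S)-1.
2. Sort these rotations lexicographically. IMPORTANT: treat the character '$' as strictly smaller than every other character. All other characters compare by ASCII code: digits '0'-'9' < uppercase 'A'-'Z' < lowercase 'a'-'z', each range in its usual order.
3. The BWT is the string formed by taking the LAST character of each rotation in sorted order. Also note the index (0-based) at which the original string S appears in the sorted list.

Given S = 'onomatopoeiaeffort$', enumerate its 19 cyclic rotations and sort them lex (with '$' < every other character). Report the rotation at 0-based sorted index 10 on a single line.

All 19 rotations (rotation i = S[i:]+S[:i]):
  rot[0] = onomatopoeiaeffort$
  rot[1] = nomatopoeiaeffort$o
  rot[2] = omatopoeiaeffort$on
  rot[3] = matopoeiaeffort$ono
  rot[4] = atopoeiaeffort$onom
  rot[5] = topoeiaeffort$onoma
  rot[6] = opoeiaeffort$onomat
  rot[7] = poeiaeffort$onomato
  rot[8] = oeiaeffort$onomatop
  rot[9] = eiaeffort$onomatopo
  rot[10] = iaeffort$onomatopoe
  rot[11] = aeffort$onomatopoei
  rot[12] = effort$onomatopoeia
  rot[13] = ffort$onomatopoeiae
  rot[14] = fort$onomatopoeiaef
  rot[15] = ort$onomatopoeiaeff
  rot[16] = rt$onomatopoeiaeffo
  rot[17] = t$onomatopoeiaeffor
  rot[18] = $onomatopoeiaeffort
Sorted (with $ < everything):
  sorted[0] = $onomatopoeiaeffort
  sorted[1] = aeffort$onomatopoei
  sorted[2] = atopoeiaeffort$onom
  sorted[3] = effort$onomatopoeia
  sorted[4] = eiaeffort$onomatopo
  sorted[5] = ffort$onomatopoeiae
  sorted[6] = fort$onomatopoeiaef
  sorted[7] = iaeffort$onomatopoe
  sorted[8] = matopoeiaeffort$ono
  sorted[9] = nomatopoeiaeffort$o
  sorted[10] = oeiaeffort$onomatop
  sorted[11] = omatopoeiaeffort$on
  sorted[12] = onomatopoeiaeffort$
  sorted[13] = opoeiaeffort$onomat
  sorted[14] = ort$onomatopoeiaeff
  sorted[15] = poeiaeffort$onomato
  sorted[16] = rt$onomatopoeiaeffo
  sorted[17] = t$onomatopoeiaeffor
  sorted[18] = topoeiaeffort$onoma
sorted[10] = oeiaeffort$onomatop

Answer: oeiaeffort$onomatop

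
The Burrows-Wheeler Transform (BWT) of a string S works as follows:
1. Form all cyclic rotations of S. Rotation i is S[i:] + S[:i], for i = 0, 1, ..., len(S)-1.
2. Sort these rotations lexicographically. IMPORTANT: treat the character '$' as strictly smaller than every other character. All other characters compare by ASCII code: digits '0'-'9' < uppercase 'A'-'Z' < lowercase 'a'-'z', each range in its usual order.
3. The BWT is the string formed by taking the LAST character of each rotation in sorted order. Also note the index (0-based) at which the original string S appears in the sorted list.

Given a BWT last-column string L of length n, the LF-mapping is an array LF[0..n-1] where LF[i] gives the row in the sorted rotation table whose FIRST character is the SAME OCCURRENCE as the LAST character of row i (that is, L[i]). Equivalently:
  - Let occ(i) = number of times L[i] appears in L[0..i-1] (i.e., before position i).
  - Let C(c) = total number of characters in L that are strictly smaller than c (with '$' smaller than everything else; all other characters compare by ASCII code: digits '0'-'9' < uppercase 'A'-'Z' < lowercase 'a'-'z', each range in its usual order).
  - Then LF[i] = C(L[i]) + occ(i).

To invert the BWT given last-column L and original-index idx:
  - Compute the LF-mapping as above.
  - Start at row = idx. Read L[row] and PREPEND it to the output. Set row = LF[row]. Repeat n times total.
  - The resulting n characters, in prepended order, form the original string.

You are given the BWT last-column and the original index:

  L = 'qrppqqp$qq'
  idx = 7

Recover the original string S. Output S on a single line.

Answer: qqrpppqqq$

Derivation:
LF mapping: 4 9 1 2 5 6 3 0 7 8
Walk LF starting at row 7, prepending L[row]:
  step 1: row=7, L[7]='$', prepend. Next row=LF[7]=0
  step 2: row=0, L[0]='q', prepend. Next row=LF[0]=4
  step 3: row=4, L[4]='q', prepend. Next row=LF[4]=5
  step 4: row=5, L[5]='q', prepend. Next row=LF[5]=6
  step 5: row=6, L[6]='p', prepend. Next row=LF[6]=3
  step 6: row=3, L[3]='p', prepend. Next row=LF[3]=2
  step 7: row=2, L[2]='p', prepend. Next row=LF[2]=1
  step 8: row=1, L[1]='r', prepend. Next row=LF[1]=9
  step 9: row=9, L[9]='q', prepend. Next row=LF[9]=8
  step 10: row=8, L[8]='q', prepend. Next row=LF[8]=7
Reversed output: qqrpppqqq$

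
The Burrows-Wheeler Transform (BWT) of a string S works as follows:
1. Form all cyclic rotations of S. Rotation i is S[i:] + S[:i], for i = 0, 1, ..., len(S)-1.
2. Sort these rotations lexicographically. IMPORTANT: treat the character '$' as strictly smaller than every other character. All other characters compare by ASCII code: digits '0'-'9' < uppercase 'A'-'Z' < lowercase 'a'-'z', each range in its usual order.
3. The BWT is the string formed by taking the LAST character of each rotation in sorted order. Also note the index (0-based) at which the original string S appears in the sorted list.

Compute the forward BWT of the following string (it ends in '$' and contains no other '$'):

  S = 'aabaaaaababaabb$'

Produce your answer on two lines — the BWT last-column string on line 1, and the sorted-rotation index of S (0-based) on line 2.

Answer: bbaa$ababaabaaaa
4

Derivation:
All 16 rotations (rotation i = S[i:]+S[:i]):
  rot[0] = aabaaaaababaabb$
  rot[1] = abaaaaababaabb$a
  rot[2] = baaaaababaabb$aa
  rot[3] = aaaaababaabb$aab
  rot[4] = aaaababaabb$aaba
  rot[5] = aaababaabb$aabaa
  rot[6] = aababaabb$aabaaa
  rot[7] = ababaabb$aabaaaa
  rot[8] = babaabb$aabaaaaa
  rot[9] = abaabb$aabaaaaab
  rot[10] = baabb$aabaaaaaba
  rot[11] = aabb$aabaaaaabab
  rot[12] = abb$aabaaaaababa
  rot[13] = bb$aabaaaaababaa
  rot[14] = b$aabaaaaababaab
  rot[15] = $aabaaaaababaabb
Sorted (with $ < everything):
  sorted[0] = $aabaaaaababaabb  (last char: 'b')
  sorted[1] = aaaaababaabb$aab  (last char: 'b')
  sorted[2] = aaaababaabb$aaba  (last char: 'a')
  sorted[3] = aaababaabb$aabaa  (last char: 'a')
  sorted[4] = aabaaaaababaabb$  (last char: '$')
  sorted[5] = aababaabb$aabaaa  (last char: 'a')
  sorted[6] = aabb$aabaaaaabab  (last char: 'b')
  sorted[7] = abaaaaababaabb$a  (last char: 'a')
  sorted[8] = abaabb$aabaaaaab  (last char: 'b')
  sorted[9] = ababaabb$aabaaaa  (last char: 'a')
  sorted[10] = abb$aabaaaaababa  (last char: 'a')
  sorted[11] = b$aabaaaaababaab  (last char: 'b')
  sorted[12] = baaaaababaabb$aa  (last char: 'a')
  sorted[13] = baabb$aabaaaaaba  (last char: 'a')
  sorted[14] = babaabb$aabaaaaa  (last char: 'a')
  sorted[15] = bb$aabaaaaababaa  (last char: 'a')
Last column: bbaa$ababaabaaaa
Original string S is at sorted index 4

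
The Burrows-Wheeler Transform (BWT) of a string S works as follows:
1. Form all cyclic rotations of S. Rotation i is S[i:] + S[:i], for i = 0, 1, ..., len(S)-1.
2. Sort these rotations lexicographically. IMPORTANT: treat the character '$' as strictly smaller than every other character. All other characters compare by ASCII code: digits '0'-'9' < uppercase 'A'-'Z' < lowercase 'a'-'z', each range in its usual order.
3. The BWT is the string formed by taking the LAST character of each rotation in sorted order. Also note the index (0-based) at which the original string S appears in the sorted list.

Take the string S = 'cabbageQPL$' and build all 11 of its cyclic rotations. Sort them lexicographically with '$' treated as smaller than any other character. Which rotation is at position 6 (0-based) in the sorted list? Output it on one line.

Answer: bageQPL$cab

Derivation:
All 11 rotations (rotation i = S[i:]+S[:i]):
  rot[0] = cabbageQPL$
  rot[1] = abbageQPL$c
  rot[2] = bbageQPL$ca
  rot[3] = bageQPL$cab
  rot[4] = ageQPL$cabb
  rot[5] = geQPL$cabba
  rot[6] = eQPL$cabbag
  rot[7] = QPL$cabbage
  rot[8] = PL$cabbageQ
  rot[9] = L$cabbageQP
  rot[10] = $cabbageQPL
Sorted (with $ < everything):
  sorted[0] = $cabbageQPL
  sorted[1] = L$cabbageQP
  sorted[2] = PL$cabbageQ
  sorted[3] = QPL$cabbage
  sorted[4] = abbageQPL$c
  sorted[5] = ageQPL$cabb
  sorted[6] = bageQPL$cab
  sorted[7] = bbageQPL$ca
  sorted[8] = cabbageQPL$
  sorted[9] = eQPL$cabbag
  sorted[10] = geQPL$cabba
sorted[6] = bageQPL$cab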